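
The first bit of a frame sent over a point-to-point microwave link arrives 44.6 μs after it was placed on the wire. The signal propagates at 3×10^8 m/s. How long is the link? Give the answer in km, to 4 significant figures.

13.38 km

d = s × t_prop = 300000000 × 4.46e-05 = 13.38 km.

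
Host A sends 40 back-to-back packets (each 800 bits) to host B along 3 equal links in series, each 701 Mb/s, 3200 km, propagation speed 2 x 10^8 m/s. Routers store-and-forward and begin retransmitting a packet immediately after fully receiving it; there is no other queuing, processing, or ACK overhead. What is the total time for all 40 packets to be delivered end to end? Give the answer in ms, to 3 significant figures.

Per-hop transmission t_tx = L/R = 800/701000000 = 0.00114123 ms.
Per-hop propagation t_prop = 3200000/200000000 = 16 ms.
Pipeline fill: first packet needs 3·t_tx to clear all hops; remaining 39 packets each add one t_tx.
Total = (3+40-1)·t_tx + 3·t_prop = 42·0.00114123 + 3·16 = 48.0 ms.

48.0 ms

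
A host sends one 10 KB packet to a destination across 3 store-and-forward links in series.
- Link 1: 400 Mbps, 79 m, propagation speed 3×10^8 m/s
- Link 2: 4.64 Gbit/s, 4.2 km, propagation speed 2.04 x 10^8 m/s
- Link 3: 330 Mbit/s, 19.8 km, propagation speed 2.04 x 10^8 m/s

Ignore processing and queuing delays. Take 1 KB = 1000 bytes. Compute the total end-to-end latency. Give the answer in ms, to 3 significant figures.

0.578 ms

L = 80000 bits.
Transmission delays (L/R per hop): 0.2, 0.0172414, 0.242424 ms; sum = 0.459666 ms.
Propagation delays (d/s per hop): 0.000263333, 0.0205882, 0.0970588 ms; sum = 0.11791 ms.
End-to-end = 0.578 ms.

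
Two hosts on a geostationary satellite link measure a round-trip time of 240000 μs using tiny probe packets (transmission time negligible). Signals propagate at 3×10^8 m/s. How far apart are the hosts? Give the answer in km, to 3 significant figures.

36000 km

One-way propagation = RTT/2 = 120000 μs.
d = s × t = 300000000 × 0.12 = 36000 km.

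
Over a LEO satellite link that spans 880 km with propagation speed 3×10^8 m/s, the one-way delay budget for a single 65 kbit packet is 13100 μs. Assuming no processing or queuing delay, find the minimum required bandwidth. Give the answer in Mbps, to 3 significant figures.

Propagation delay = 880000 / 300000000 = 2933.33 μs.
Transmission budget = 13100 − 2933.33 = 10166.7 μs.
R ≥ L / t_tx = 65000 bits / 0.0101667 s = 6.39 Mbps.

6.39 Mbps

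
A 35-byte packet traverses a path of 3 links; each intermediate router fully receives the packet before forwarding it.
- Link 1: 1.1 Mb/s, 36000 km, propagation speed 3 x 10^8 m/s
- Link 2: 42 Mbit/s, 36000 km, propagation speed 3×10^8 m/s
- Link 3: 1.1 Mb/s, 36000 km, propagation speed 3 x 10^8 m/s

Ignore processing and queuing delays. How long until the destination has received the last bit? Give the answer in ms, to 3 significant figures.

L = 35 × 8 = 280 bits.
Transmission delays (L/R per hop): 0.254545, 0.00666667, 0.254545 ms; sum = 0.515758 ms.
Propagation delays (d/s per hop): 120, 120, 120 ms; sum = 360 ms.
End-to-end = 361 ms.

361 ms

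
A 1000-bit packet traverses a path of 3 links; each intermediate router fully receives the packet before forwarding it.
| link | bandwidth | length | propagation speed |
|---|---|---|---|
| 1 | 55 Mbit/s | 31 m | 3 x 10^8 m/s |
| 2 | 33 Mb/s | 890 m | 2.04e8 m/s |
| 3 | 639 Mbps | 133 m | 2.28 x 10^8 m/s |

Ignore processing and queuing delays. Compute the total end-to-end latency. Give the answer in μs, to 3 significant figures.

Transmission delays (L/R per hop): 18.1818, 30.303, 1.56495 μs; sum = 50.0498 μs.
Propagation delays (d/s per hop): 0.103333, 4.36275, 0.583333 μs; sum = 5.04941 μs.
End-to-end = 55.1 μs.

55.1 μs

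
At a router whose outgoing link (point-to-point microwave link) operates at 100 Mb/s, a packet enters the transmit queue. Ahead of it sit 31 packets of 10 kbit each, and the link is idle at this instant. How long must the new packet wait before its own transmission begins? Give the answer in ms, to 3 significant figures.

3.10 ms

Each queued packet: L/R = 10000/100000000 = 0.1 ms.
31 queued → 3.1 ms.
Queuing delay = 3.10 ms.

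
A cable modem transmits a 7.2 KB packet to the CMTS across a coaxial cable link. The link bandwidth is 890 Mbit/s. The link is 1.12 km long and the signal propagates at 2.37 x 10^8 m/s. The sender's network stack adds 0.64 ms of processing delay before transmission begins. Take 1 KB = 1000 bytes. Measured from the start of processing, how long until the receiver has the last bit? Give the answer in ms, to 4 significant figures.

0.7094 ms

L = 57600 bits.
Transmission delay = L/R = 57600 / 890000000 = 0.0647191 ms.
Propagation delay = d/s = 1120 m / 237000000 m/s = 0.00472574 ms.
Plus processing delay 0.64 ms = 0.64 ms.
Total = 0.7094 ms.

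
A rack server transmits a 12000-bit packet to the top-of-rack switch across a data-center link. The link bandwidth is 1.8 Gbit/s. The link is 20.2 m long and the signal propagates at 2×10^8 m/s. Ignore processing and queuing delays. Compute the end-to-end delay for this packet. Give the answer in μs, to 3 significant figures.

6.77 μs

Transmission delay = L/R = 12000 / 1800000000 = 6.66667 μs.
Propagation delay = d/s = 20.2 m / 200000000 m/s = 0.101 μs.
Total = 6.77 μs.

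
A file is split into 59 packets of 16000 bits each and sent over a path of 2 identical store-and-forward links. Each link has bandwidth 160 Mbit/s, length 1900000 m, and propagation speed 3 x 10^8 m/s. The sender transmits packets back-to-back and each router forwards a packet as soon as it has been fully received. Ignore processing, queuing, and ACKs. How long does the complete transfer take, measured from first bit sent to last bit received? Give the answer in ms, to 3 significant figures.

Per-hop transmission t_tx = L/R = 16000/160000000 = 0.1 ms.
Per-hop propagation t_prop = 1900000/300000000 = 6.33333 ms.
Pipeline fill: first packet needs 2·t_tx to clear all hops; remaining 58 packets each add one t_tx.
Total = (2+59-1)·t_tx + 2·t_prop = 60·0.1 + 2·6.33333 = 18.7 ms.

18.7 ms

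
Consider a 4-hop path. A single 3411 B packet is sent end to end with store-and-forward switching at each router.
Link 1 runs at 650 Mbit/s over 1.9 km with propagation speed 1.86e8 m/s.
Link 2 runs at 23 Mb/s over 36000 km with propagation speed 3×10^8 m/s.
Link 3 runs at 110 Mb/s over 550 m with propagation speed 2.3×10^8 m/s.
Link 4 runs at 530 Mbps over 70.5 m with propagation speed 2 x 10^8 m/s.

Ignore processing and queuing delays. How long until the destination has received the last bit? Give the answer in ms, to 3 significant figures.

122 ms

L = 3411 × 8 = 27288 bits.
Transmission delays (L/R per hop): 0.0419815, 1.18643, 0.248073, 0.0514868 ms; sum = 1.52798 ms.
Propagation delays (d/s per hop): 0.0102151, 120, 0.0023913, 0.0003525 ms; sum = 120.013 ms.
End-to-end = 122 ms.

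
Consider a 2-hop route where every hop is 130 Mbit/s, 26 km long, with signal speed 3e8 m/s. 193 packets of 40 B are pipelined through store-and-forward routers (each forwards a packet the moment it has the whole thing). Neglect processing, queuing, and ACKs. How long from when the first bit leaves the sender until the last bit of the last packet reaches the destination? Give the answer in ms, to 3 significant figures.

0.651 ms

Per-hop transmission t_tx = L/R = 320/130000000 = 0.00246154 ms.
Per-hop propagation t_prop = 26000/300000000 = 0.0866667 ms.
Pipeline fill: first packet needs 2·t_tx to clear all hops; remaining 192 packets each add one t_tx.
Total = (2+193-1)·t_tx + 2·t_prop = 194·0.00246154 + 2·0.0866667 = 0.651 ms.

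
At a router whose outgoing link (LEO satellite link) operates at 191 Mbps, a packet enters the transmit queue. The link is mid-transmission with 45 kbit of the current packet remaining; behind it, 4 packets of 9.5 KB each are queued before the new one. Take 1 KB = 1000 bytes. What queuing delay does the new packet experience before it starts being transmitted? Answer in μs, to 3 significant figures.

Each queued packet: L/R = 76000/191000000 = 397.906 μs.
4 queued → 1591.62 μs.
Plus remaining 45000 bits of current packet: 235.602 μs.
Queuing delay = 1830 μs.

1830 μs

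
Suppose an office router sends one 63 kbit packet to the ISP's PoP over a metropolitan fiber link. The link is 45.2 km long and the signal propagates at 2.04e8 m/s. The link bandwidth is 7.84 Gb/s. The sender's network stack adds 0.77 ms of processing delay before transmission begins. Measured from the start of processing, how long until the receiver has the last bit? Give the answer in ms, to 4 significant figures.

0.9996 ms

L = 63000 bits.
Transmission delay = L/R = 63000 / 7840000000 = 0.00803571 ms.
Propagation delay = d/s = 45200 m / 204000000 m/s = 0.221569 ms.
Plus processing delay 0.77 ms = 0.77 ms.
Total = 0.9996 ms.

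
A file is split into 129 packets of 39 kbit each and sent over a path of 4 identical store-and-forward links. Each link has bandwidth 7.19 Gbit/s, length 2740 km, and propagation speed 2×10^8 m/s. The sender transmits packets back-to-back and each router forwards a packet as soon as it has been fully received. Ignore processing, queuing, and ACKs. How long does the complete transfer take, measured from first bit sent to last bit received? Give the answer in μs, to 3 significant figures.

55500 μs

Per-hop transmission t_tx = L/R = 39000/7190000000 = 5.4242 μs.
Per-hop propagation t_prop = 2740000/200000000 = 13700 μs.
Pipeline fill: first packet needs 4·t_tx to clear all hops; remaining 128 packets each add one t_tx.
Total = (4+129-1)·t_tx + 4·t_prop = 132·5.4242 + 4·13700 = 55500 μs.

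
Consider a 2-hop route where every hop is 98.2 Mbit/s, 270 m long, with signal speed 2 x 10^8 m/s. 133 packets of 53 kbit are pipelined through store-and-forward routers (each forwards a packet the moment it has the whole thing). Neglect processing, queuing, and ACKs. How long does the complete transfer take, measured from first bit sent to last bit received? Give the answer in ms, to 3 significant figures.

Per-hop transmission t_tx = L/R = 53000/98200000 = 0.539715 ms.
Per-hop propagation t_prop = 270/200000000 = 0.00135 ms.
Pipeline fill: first packet needs 2·t_tx to clear all hops; remaining 132 packets each add one t_tx.
Total = (2+133-1)·t_tx + 2·t_prop = 134·0.539715 + 2·0.00135 = 72.3 ms.

72.3 ms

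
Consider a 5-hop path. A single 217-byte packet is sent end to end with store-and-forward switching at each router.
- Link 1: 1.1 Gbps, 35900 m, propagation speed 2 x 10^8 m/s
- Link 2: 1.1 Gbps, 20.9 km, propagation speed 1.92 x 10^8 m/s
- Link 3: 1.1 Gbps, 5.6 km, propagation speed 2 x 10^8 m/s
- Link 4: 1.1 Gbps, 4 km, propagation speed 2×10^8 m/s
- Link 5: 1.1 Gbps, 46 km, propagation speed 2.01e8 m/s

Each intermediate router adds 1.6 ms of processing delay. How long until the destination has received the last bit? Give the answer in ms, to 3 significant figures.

6.97 ms

L = 217 × 8 = 1736 bits.
Transmission delay per hop = L/R = 1736/1100000000 = 0.00157818 ms; 5 hops → 0.00789091 ms.
Propagation delays (d/s per hop): 0.1795, 0.108854, 0.028, 0.02, 0.228856 ms; sum = 0.56521 ms.
Processing at 4 router(s): 4 × 1.6 ms = 6.4 ms.
End-to-end = 6.97 ms.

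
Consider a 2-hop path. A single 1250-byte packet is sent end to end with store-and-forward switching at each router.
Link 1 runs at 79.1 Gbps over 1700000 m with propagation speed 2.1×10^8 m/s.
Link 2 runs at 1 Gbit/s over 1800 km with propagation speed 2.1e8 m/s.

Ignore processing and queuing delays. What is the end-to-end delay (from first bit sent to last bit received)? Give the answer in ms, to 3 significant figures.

L = 1250 × 8 = 10000 bits.
Transmission delays (L/R per hop): 0.000126422, 0.01 ms; sum = 0.0101264 ms.
Propagation delays (d/s per hop): 8.09524, 8.57143 ms; sum = 16.6667 ms.
End-to-end = 16.7 ms.

16.7 ms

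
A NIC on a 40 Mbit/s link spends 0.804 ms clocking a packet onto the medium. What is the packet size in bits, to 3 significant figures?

32200 bits

L = R × t_tx = 40000000 b/s × 0.000804 s = 32160 bits.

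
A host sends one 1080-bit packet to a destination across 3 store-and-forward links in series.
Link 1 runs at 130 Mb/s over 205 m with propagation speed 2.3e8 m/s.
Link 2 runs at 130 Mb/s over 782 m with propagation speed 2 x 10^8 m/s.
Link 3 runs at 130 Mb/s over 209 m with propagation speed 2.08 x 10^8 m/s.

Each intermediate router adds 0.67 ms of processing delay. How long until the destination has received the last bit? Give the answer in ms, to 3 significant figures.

Transmission delay per hop = L/R = 1080/130000000 = 0.00830769 ms; 3 hops → 0.0249231 ms.
Propagation delays (d/s per hop): 0.000891304, 0.00391, 0.00100481 ms; sum = 0.00580611 ms.
Processing at 2 router(s): 2 × 0.67 ms = 1.34 ms.
End-to-end = 1.37 ms.

1.37 ms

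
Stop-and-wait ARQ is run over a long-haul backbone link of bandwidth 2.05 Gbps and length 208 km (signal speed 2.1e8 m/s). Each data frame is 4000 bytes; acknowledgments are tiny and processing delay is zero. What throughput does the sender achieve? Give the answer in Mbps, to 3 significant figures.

t_tx = L/R = 32000/2.05e+09 = 1.56098e-05 s.
t_prop = 208000/210000000 = 0.000990476 s; RTT = 0.00198095 s.
Cycle = t_tx + RTT = 0.00199656 s.
Throughput = L / cycle = 32000 / 0.00199656 = 16.0 Mbps.

16.0 Mbps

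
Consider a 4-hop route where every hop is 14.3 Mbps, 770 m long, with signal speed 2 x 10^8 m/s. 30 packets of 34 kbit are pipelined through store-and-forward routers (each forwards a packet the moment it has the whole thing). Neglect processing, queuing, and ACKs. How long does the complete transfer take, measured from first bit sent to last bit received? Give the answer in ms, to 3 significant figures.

78.5 ms

Per-hop transmission t_tx = L/R = 34000/14300000 = 2.37762 ms.
Per-hop propagation t_prop = 770/200000000 = 0.00385 ms.
Pipeline fill: first packet needs 4·t_tx to clear all hops; remaining 29 packets each add one t_tx.
Total = (4+30-1)·t_tx + 4·t_prop = 33·2.37762 + 4·0.00385 = 78.5 ms.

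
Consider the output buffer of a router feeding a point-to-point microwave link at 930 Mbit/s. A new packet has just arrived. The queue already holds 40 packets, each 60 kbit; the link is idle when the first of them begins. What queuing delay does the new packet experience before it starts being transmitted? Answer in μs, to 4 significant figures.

2581 μs

Each queued packet: L/R = 60000/930000000 = 64.5161 μs.
40 queued → 2580.65 μs.
Queuing delay = 2581 μs.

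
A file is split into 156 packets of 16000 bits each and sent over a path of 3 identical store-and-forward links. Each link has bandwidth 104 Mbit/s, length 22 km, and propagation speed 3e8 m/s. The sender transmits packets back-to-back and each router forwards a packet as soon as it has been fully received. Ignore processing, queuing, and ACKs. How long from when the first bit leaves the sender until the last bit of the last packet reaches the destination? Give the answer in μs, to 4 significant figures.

24530 μs

Per-hop transmission t_tx = L/R = 16000/104000000 = 153.846 μs.
Per-hop propagation t_prop = 22000/300000000 = 73.3333 μs.
Pipeline fill: first packet needs 3·t_tx to clear all hops; remaining 155 packets each add one t_tx.
Total = (3+156-1)·t_tx + 3·t_prop = 158·153.846 + 3·73.3333 = 24530 μs.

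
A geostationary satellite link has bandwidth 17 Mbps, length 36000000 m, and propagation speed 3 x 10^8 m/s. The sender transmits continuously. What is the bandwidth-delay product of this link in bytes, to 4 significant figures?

Propagation delay = 36000000 / 300000000 = 0.12 s.
BDP = R × t_prop = 17000000 × 0.12 = 2040000 bits.
In bytes: 2040000/8 = 255000 bytes.

255000 bytes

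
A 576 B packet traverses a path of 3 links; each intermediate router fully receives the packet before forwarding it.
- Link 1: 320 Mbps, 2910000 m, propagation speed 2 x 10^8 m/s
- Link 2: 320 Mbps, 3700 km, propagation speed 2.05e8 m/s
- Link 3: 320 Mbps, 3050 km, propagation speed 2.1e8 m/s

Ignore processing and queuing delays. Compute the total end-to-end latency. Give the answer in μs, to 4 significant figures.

L = 576 × 8 = 4608 bits.
Transmission delay per hop = L/R = 4608/320000000 = 14.4 μs; 3 hops → 43.2 μs.
Propagation delays (d/s per hop): 14550, 18048.8, 14523.8 μs; sum = 47122.6 μs.
End-to-end = 47170 μs.

47170 μs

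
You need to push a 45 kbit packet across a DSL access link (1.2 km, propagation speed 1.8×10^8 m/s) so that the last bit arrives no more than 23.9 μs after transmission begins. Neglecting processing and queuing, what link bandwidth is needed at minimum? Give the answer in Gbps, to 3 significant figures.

2.61 Gbps

Propagation delay = 1200 / 180000000 = 6.66667 μs.
Transmission budget = 23.9 − 6.66667 = 17.2333 μs.
R ≥ L / t_tx = 45000 bits / 1.72333e-05 s = 2.61 Gbps.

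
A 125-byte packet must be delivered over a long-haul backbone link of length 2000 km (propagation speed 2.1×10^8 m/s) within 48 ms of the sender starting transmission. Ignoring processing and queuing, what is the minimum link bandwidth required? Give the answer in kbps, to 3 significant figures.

26.0 kbps

L = 1000 bits.
Propagation delay = 2000000 / 210000000 = 9.52381 ms.
Transmission budget = 48 − 9.52381 = 38.4762 ms.
R ≥ L / t_tx = 1000 bits / 0.0384762 s = 26.0 kbps.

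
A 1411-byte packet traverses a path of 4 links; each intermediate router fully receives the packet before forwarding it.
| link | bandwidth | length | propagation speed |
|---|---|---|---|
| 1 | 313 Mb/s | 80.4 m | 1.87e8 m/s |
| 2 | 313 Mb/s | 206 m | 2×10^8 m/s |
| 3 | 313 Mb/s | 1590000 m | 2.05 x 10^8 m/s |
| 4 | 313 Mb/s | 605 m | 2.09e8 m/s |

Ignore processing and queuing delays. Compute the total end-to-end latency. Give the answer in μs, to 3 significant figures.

7900 μs

L = 1411 × 8 = 11288 bits.
Transmission delay per hop = L/R = 11288/313000000 = 36.0639 μs; 4 hops → 144.256 μs.
Propagation delays (d/s per hop): 0.429947, 1.03, 7756.1, 2.89474 μs; sum = 7760.45 μs.
End-to-end = 7900 μs.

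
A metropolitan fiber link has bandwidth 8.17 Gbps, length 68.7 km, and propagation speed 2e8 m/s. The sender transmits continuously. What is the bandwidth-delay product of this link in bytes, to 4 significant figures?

Propagation delay = 68700 / 200000000 = 0.0003435 s.
BDP = R × t_prop = 8170000000 × 0.0003435 = 2806400 bits.
In bytes: 2806400/8 = 350800 bytes.

350800 bytes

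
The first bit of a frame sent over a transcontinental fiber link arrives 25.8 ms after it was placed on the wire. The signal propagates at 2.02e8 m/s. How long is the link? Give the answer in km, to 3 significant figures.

d = s × t_prop = 202000000 × 0.0258 = 5210 km.

5210 km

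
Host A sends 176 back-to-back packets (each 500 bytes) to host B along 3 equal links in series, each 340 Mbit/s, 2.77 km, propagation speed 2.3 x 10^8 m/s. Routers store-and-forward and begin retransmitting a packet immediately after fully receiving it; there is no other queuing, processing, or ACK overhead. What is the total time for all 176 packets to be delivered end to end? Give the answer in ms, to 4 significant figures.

Per-hop transmission t_tx = L/R = 4000/340000000 = 0.0117647 ms.
Per-hop propagation t_prop = 2770/2.3e+08 = 0.0120435 ms.
Pipeline fill: first packet needs 3·t_tx to clear all hops; remaining 175 packets each add one t_tx.
Total = (3+176-1)·t_tx + 3·t_prop = 178·0.0117647 + 3·0.0120435 = 2.130 ms.

2.130 ms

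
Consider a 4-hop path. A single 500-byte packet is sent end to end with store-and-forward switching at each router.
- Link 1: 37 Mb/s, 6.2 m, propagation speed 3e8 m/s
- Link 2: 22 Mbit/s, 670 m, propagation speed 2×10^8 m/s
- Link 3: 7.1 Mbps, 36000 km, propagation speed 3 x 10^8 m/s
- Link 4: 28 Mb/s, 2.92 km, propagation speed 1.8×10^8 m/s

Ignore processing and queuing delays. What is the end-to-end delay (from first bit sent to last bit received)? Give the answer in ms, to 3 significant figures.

121 ms

L = 500 × 8 = 4000 bits.
Transmission delays (L/R per hop): 0.108108, 0.181818, 0.56338, 0.142857 ms; sum = 0.996164 ms.
Propagation delays (d/s per hop): 2.06667e-05, 0.00335, 120, 0.0162222 ms; sum = 120.02 ms.
End-to-end = 121 ms.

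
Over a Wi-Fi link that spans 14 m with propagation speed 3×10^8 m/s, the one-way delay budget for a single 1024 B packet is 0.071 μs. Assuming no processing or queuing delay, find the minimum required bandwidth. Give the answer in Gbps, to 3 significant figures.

L = 8192 bits.
Propagation delay = 14 / 300000000 = 0.0466667 μs.
Transmission budget = 0.071 − 0.0466667 = 0.0243333 μs.
R ≥ L / t_tx = 8192 bits / 2.43333e-08 s = 337 Gbps.

337 Gbps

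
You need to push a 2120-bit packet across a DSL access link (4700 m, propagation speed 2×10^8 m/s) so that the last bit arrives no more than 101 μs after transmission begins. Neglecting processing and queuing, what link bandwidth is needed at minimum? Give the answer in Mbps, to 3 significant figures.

27.4 Mbps

Propagation delay = 4700 / 200000000 = 23.5 μs.
Transmission budget = 101 − 23.5 = 77.5 μs.
R ≥ L / t_tx = 2120 bits / 7.75e-05 s = 27.4 Mbps.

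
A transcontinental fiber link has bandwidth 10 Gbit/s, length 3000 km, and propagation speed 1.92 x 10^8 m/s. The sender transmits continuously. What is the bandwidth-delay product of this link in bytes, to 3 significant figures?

19500000 bytes

Propagation delay = 3000000 / 192000000 = 0.015625 s.
BDP = R × t_prop = 10000000000 × 0.015625 = 156250000 bits.
In bytes: 156250000/8 = 19500000 bytes.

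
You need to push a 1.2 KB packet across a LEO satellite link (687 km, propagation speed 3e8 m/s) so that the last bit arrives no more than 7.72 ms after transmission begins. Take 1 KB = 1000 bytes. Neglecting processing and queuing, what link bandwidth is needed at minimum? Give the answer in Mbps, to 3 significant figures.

1.77 Mbps

L = 9600 bits.
Propagation delay = 687000 / 300000000 = 2.29 ms.
Transmission budget = 7.72 − 2.29 = 5.43 ms.
R ≥ L / t_tx = 9600 bits / 0.00543 s = 1.77 Mbps.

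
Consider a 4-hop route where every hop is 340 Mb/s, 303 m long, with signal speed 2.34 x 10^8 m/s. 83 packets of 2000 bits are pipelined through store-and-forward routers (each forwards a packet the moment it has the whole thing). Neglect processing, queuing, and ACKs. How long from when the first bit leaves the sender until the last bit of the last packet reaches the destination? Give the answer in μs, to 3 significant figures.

Per-hop transmission t_tx = L/R = 2000/340000000 = 5.88235 μs.
Per-hop propagation t_prop = 303/234000000 = 1.29487 μs.
Pipeline fill: first packet needs 4·t_tx to clear all hops; remaining 82 packets each add one t_tx.
Total = (4+83-1)·t_tx + 4·t_prop = 86·5.88235 + 4·1.29487 = 511 μs.

511 μs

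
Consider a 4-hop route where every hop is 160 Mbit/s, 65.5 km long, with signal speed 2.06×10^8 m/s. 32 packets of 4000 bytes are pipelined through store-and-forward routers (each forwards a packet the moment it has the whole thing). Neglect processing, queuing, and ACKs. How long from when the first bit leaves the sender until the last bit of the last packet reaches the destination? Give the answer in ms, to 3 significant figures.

Per-hop transmission t_tx = L/R = 32000/160000000 = 0.2 ms.
Per-hop propagation t_prop = 65500/206000000 = 0.317961 ms.
Pipeline fill: first packet needs 4·t_tx to clear all hops; remaining 31 packets each add one t_tx.
Total = (4+32-1)·t_tx + 4·t_prop = 35·0.2 + 4·0.317961 = 8.27 ms.

8.27 ms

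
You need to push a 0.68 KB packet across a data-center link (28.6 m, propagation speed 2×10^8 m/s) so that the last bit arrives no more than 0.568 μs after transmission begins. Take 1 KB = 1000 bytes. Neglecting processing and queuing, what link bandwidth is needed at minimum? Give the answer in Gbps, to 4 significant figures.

L = 5440 bits.
Propagation delay = 28.6 / 200000000 = 0.143 μs.
Transmission budget = 0.568 − 0.143 = 0.425 μs.
R ≥ L / t_tx = 5440 bits / 4.25e-07 s = 12.80 Gbps.

12.80 Gbps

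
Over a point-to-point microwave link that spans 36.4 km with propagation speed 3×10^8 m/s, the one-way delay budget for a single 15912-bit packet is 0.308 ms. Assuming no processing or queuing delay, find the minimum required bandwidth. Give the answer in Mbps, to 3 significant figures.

85.2 Mbps

Propagation delay = 36400 / 300000000 = 0.121333 ms.
Transmission budget = 0.308 − 0.121333 = 0.186667 ms.
R ≥ L / t_tx = 15912 bits / 0.000186667 s = 85.2 Mbps.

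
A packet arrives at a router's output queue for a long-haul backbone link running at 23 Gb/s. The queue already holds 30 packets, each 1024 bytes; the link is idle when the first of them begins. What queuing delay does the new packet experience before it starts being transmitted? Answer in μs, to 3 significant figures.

Each queued packet: L/R = 8192/23000000000 = 0.356174 μs.
30 queued → 10.6852 μs.
Queuing delay = 10.7 μs.

10.7 μs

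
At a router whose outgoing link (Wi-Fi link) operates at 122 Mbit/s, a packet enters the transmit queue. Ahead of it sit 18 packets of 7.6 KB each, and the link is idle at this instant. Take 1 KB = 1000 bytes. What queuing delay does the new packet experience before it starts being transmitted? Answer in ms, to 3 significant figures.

8.97 ms

Each queued packet: L/R = 60800/122000000 = 0.498361 ms.
18 queued → 8.97049 ms.
Queuing delay = 8.97 ms.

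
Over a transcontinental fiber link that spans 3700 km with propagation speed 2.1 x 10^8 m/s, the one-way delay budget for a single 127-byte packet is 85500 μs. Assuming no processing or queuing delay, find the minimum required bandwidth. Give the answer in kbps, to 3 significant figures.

15.0 kbps

L = 1016 bits.
Propagation delay = 3700000 / 210000000 = 17619 μs.
Transmission budget = 85500 − 17619 = 67881 μs.
R ≥ L / t_tx = 1016 bits / 0.067881 s = 15.0 kbps.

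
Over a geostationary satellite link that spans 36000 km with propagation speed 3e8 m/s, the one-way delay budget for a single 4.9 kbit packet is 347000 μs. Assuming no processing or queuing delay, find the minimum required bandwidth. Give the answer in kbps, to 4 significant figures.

21.59 kbps

Propagation delay = 36000000 / 300000000 = 120000 μs.
Transmission budget = 347000 − 120000 = 227000 μs.
R ≥ L / t_tx = 4900 bits / 0.227 s = 21.59 kbps.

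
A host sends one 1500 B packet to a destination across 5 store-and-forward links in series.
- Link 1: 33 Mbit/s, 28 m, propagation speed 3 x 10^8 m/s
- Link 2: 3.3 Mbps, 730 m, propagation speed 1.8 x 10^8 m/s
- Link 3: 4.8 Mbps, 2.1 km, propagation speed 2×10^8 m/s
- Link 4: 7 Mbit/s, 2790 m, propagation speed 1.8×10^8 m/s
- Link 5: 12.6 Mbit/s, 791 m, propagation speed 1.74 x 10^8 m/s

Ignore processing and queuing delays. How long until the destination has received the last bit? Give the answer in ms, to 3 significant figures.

L = 1500 × 8 = 12000 bits.
Transmission delays (L/R per hop): 0.363636, 3.63636, 2.5, 1.71429, 0.952381 ms; sum = 9.16667 ms.
Propagation delays (d/s per hop): 9.33333e-05, 0.00405556, 0.0105, 0.0155, 0.00454598 ms; sum = 0.0346949 ms.
End-to-end = 9.20 ms.

9.20 ms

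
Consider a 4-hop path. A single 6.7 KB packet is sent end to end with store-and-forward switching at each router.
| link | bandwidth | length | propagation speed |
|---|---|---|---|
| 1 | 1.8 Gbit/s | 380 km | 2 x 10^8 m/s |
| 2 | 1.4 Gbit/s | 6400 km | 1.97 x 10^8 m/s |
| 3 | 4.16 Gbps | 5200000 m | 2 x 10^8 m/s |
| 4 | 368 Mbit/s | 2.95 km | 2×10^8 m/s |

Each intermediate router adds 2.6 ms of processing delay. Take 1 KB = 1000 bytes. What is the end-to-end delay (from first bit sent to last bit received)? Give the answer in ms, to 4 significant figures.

68.43 ms

L = 53600 bits.
Transmission delays (L/R per hop): 0.0297778, 0.0382857, 0.0128846, 0.145652 ms; sum = 0.2266 ms.
Propagation delays (d/s per hop): 1.9, 32.4873, 26, 0.01475 ms; sum = 60.4021 ms.
Processing at 3 router(s): 3 × 2.6 ms = 7.8 ms.
End-to-end = 68.43 ms.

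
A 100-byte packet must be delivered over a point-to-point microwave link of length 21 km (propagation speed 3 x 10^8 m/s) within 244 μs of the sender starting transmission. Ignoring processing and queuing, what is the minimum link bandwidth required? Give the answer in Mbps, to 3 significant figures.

4.60 Mbps

L = 800 bits.
Propagation delay = 21000 / 300000000 = 70 μs.
Transmission budget = 244 − 70 = 174 μs.
R ≥ L / t_tx = 800 bits / 0.000174 s = 4.60 Mbps.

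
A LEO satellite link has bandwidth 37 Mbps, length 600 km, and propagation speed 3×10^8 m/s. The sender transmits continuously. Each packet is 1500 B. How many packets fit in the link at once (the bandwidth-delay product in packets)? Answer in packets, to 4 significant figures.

Propagation delay = 600000 / 300000000 = 0.002 s.
BDP = R × t_prop = 37000000 × 0.002 = 74000 bits.
In packets of 12000 bits: 6.167 packets.

6.167 packets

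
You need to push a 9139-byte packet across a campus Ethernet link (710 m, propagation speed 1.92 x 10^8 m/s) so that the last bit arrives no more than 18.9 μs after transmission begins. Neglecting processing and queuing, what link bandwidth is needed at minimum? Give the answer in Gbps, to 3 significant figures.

4.81 Gbps

L = 73112 bits.
Propagation delay = 710 / 192000000 = 3.69792 μs.
Transmission budget = 18.9 − 3.69792 = 15.2021 μs.
R ≥ L / t_tx = 73112 bits / 1.52021e-05 s = 4.81 Gbps.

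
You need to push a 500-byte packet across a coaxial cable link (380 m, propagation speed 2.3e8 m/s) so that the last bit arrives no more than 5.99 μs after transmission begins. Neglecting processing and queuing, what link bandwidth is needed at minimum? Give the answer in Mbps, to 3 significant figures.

922 Mbps

L = 4000 bits.
Propagation delay = 380 / 2.3e+08 = 1.65217 μs.
Transmission budget = 5.99 − 1.65217 = 4.33783 μs.
R ≥ L / t_tx = 4000 bits / 4.33783e-06 s = 922 Mbps.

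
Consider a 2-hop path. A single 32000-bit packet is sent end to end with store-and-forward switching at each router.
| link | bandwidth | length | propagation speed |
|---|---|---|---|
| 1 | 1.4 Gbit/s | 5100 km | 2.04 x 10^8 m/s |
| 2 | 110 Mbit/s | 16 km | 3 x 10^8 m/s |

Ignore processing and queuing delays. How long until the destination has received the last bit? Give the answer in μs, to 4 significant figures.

25370 μs

Transmission delays (L/R per hop): 22.8571, 290.909 μs; sum = 313.766 μs.
Propagation delays (d/s per hop): 25000, 53.3333 μs; sum = 25053.3 μs.
End-to-end = 25370 μs.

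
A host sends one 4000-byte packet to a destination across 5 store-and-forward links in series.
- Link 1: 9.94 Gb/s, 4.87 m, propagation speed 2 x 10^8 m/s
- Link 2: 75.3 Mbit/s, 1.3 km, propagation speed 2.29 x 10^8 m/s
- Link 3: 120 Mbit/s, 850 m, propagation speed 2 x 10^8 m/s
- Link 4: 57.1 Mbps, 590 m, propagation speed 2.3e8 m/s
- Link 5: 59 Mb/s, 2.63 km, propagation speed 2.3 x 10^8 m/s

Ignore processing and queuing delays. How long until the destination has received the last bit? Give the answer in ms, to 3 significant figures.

1.82 ms

L = 4000 × 8 = 32000 bits.
Transmission delays (L/R per hop): 0.00321932, 0.424967, 0.266667, 0.56042, 0.542373 ms; sum = 1.79765 ms.
Propagation delays (d/s per hop): 2.435e-05, 0.00567686, 0.00425, 0.00256522, 0.0114348 ms; sum = 0.0239512 ms.
End-to-end = 1.82 ms.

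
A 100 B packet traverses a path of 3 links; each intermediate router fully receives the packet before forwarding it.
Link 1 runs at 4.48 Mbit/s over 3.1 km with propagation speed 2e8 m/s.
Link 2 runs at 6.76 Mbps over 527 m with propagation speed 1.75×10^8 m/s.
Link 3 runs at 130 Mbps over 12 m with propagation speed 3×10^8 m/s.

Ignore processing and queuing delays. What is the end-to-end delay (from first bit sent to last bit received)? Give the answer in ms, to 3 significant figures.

0.322 ms

L = 100 × 8 = 800 bits.
Transmission delays (L/R per hop): 0.178571, 0.118343, 0.00615385 ms; sum = 0.303068 ms.
Propagation delays (d/s per hop): 0.0155, 0.00301143, 4e-05 ms; sum = 0.0185514 ms.
End-to-end = 0.322 ms.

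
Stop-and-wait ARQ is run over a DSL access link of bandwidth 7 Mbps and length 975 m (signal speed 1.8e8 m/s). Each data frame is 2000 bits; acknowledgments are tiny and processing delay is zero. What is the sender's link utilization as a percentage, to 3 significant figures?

t_tx = L/R = 2000/7000000 = 0.000285714 s.
t_prop = 975/180000000 = 5.41667e-06 s; RTT = 1.08333e-05 s.
Cycle = t_tx + RTT = 0.000296548 s.
Utilization = t_tx / cycle = 0.000285714/0.000296548 = 96.3 %.

96.3 %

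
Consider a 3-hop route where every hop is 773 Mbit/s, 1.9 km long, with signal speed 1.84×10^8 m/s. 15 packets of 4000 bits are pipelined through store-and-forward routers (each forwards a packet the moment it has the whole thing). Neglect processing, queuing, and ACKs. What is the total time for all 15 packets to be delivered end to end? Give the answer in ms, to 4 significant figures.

Per-hop transmission t_tx = L/R = 4000/773000000 = 0.00517464 ms.
Per-hop propagation t_prop = 1900/184000000 = 0.0103261 ms.
Pipeline fill: first packet needs 3·t_tx to clear all hops; remaining 14 packets each add one t_tx.
Total = (3+15-1)·t_tx + 3·t_prop = 17·0.00517464 + 3·0.0103261 = 0.1189 ms.

0.1189 ms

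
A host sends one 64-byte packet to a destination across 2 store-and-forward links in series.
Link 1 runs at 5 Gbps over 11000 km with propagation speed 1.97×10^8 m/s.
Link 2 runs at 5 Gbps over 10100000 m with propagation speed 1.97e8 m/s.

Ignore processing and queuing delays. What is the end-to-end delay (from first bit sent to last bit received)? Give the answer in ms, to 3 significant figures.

L = 64 × 8 = 512 bits.
Transmission delay per hop = L/R = 512/5000000000 = 0.0001024 ms; 2 hops → 0.0002048 ms.
Propagation delays (d/s per hop): 55.8376, 51.269 ms; sum = 107.107 ms.
End-to-end = 107 ms.

107 ms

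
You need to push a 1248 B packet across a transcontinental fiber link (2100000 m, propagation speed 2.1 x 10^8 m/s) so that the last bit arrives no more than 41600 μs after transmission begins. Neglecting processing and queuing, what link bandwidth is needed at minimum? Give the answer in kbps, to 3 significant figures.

316 kbps

L = 9984 bits.
Propagation delay = 2100000 / 210000000 = 10000 μs.
Transmission budget = 41600 − 10000 = 31600 μs.
R ≥ L / t_tx = 9984 bits / 0.0316 s = 316 kbps.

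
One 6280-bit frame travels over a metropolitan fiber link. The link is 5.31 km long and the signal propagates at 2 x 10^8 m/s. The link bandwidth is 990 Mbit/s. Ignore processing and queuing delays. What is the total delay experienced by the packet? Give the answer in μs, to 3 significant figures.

Transmission delay = L/R = 6280 / 990000000 = 6.34343 μs.
Propagation delay = d/s = 5310 m / 200000000 m/s = 26.55 μs.
Total = 32.9 μs.

32.9 μs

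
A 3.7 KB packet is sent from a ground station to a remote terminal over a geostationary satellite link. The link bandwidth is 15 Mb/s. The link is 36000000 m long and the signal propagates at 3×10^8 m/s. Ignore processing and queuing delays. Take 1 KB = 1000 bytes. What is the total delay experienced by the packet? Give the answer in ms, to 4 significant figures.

122.0 ms

L = 29600 bits.
Transmission delay = L/R = 29600 / 15000000 = 1.97333 ms.
Propagation delay = d/s = 36000000 m / 300000000 m/s = 120 ms.
Total = 122.0 ms.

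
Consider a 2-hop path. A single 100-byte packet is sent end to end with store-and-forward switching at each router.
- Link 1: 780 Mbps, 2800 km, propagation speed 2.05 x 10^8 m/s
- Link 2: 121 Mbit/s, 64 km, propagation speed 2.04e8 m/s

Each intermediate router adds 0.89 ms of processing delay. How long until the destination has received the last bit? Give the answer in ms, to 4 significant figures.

14.87 ms

L = 100 × 8 = 800 bits.
Transmission delays (L/R per hop): 0.00102564, 0.00661157 ms; sum = 0.00763721 ms.
Propagation delays (d/s per hop): 13.6585, 0.313725 ms; sum = 13.9723 ms.
Processing at 1 router(s): 1 × 0.89 ms = 0.89 ms.
End-to-end = 14.87 ms.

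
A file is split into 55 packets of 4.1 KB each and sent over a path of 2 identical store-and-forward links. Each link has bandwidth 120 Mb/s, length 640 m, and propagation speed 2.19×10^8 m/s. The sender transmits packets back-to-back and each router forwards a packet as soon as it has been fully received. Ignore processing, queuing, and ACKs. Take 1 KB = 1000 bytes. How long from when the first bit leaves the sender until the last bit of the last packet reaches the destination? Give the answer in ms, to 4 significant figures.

Per-hop transmission t_tx = L/R = 32800/120000000 = 0.273333 ms.
Per-hop propagation t_prop = 640/219000000 = 0.00292237 ms.
Pipeline fill: first packet needs 2·t_tx to clear all hops; remaining 54 packets each add one t_tx.
Total = (2+55-1)·t_tx + 2·t_prop = 56·0.273333 + 2·0.00292237 = 15.31 ms.

15.31 ms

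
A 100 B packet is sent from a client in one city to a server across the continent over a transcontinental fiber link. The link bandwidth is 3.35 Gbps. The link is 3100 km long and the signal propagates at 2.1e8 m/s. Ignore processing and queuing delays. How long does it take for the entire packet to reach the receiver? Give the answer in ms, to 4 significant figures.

14.76 ms

L = 100 × 8 = 800 bits.
Transmission delay = L/R = 800 / 3350000000 = 0.000238806 ms.
Propagation delay = d/s = 3100000 m / 210000000 m/s = 14.7619 ms.
Total = 14.76 ms.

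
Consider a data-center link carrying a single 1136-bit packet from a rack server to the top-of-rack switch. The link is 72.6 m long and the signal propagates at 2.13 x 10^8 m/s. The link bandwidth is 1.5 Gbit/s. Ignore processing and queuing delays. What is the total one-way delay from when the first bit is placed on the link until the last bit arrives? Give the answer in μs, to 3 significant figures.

1.10 μs

Transmission delay = L/R = 1136 / 1500000000 = 0.757333 μs.
Propagation delay = d/s = 72.6 m / 213000000 m/s = 0.340845 μs.
Total = 1.10 μs.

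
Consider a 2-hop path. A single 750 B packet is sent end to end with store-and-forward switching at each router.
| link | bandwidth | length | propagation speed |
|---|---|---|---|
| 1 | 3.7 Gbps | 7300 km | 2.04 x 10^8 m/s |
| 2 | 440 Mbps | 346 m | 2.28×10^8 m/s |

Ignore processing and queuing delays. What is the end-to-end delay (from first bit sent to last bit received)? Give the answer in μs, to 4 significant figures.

L = 750 × 8 = 6000 bits.
Transmission delays (L/R per hop): 1.62162, 13.6364 μs; sum = 15.258 μs.
Propagation delays (d/s per hop): 35784.3, 1.51754 μs; sum = 35785.8 μs.
End-to-end = 35800 μs.

35800 μs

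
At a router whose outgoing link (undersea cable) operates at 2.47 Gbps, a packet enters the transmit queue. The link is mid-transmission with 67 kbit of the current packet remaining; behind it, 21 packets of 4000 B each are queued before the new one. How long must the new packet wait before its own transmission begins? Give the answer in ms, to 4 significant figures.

Each queued packet: L/R = 32000/2470000000 = 0.0129555 ms.
21 queued → 0.272065 ms.
Plus remaining 67000 bits of current packet: 0.0271255 ms.
Queuing delay = 0.2992 ms.

0.2992 ms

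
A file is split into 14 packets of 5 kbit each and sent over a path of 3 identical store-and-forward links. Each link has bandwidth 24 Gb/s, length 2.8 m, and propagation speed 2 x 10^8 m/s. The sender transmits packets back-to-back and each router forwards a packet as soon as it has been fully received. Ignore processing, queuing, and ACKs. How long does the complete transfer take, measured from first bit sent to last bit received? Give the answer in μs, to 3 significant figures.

3.38 μs

Per-hop transmission t_tx = L/R = 5000/24000000000 = 0.208333 μs.
Per-hop propagation t_prop = 2.8/200000000 = 0.014 μs.
Pipeline fill: first packet needs 3·t_tx to clear all hops; remaining 13 packets each add one t_tx.
Total = (3+14-1)·t_tx + 3·t_prop = 16·0.208333 + 3·0.014 = 3.38 μs.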